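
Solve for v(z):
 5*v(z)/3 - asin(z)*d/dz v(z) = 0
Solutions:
 v(z) = C1*exp(5*Integral(1/asin(z), z)/3)


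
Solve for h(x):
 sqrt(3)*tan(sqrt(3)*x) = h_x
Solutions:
 h(x) = C1 - log(cos(sqrt(3)*x))


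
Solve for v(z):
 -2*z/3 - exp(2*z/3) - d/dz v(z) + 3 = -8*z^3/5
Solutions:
 v(z) = C1 + 2*z^4/5 - z^2/3 + 3*z - 3*exp(2*z/3)/2


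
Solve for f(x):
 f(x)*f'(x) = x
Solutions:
 f(x) = -sqrt(C1 + x^2)
 f(x) = sqrt(C1 + x^2)


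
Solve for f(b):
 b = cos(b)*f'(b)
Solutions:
 f(b) = C1 + Integral(b/cos(b), b)


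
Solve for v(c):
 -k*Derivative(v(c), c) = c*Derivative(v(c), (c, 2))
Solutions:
 v(c) = C1 + c^(1 - re(k))*(C2*sin(log(c)*Abs(im(k))) + C3*cos(log(c)*im(k)))


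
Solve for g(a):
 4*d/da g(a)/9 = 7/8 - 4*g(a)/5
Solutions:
 g(a) = C1*exp(-9*a/5) + 35/32


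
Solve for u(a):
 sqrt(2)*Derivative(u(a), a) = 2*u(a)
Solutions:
 u(a) = C1*exp(sqrt(2)*a)


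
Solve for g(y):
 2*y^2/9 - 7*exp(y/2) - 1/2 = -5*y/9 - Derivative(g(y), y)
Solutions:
 g(y) = C1 - 2*y^3/27 - 5*y^2/18 + y/2 + 14*exp(y/2)


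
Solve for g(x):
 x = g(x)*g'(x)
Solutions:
 g(x) = -sqrt(C1 + x^2)
 g(x) = sqrt(C1 + x^2)


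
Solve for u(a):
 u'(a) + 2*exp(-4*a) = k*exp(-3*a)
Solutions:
 u(a) = C1 - k*exp(-3*a)/3 + exp(-4*a)/2


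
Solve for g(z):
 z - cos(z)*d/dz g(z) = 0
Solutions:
 g(z) = C1 + Integral(z/cos(z), z)


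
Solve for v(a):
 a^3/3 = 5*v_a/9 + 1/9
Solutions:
 v(a) = C1 + 3*a^4/20 - a/5


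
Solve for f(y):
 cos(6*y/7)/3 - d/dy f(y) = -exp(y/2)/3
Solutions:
 f(y) = C1 + 2*exp(y/2)/3 + 7*sin(6*y/7)/18


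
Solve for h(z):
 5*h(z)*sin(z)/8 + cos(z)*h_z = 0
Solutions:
 h(z) = C1*cos(z)^(5/8)


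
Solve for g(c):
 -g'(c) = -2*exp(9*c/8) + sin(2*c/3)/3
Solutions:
 g(c) = C1 + 16*exp(9*c/8)/9 + cos(2*c/3)/2


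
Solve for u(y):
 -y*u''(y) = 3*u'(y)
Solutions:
 u(y) = C1 + C2/y^2


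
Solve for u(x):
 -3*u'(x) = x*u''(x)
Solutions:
 u(x) = C1 + C2/x^2


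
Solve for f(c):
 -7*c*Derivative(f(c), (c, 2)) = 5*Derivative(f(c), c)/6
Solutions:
 f(c) = C1 + C2*c^(37/42)


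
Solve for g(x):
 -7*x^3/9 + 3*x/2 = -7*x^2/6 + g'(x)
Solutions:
 g(x) = C1 - 7*x^4/36 + 7*x^3/18 + 3*x^2/4


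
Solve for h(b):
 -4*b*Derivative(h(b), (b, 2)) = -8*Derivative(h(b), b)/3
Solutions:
 h(b) = C1 + C2*b^(5/3)


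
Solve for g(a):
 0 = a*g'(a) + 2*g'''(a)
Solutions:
 g(a) = C1 + Integral(C2*airyai(-2^(2/3)*a/2) + C3*airybi(-2^(2/3)*a/2), a)


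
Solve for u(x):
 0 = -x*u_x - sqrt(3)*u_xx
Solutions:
 u(x) = C1 + C2*erf(sqrt(2)*3^(3/4)*x/6)


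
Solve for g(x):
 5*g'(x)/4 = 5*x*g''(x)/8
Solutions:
 g(x) = C1 + C2*x^3


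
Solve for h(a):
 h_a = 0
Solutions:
 h(a) = C1


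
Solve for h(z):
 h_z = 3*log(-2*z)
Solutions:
 h(z) = C1 + 3*z*log(-z) + 3*z*(-1 + log(2))


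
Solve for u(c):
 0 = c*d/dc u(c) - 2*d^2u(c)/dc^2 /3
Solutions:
 u(c) = C1 + C2*erfi(sqrt(3)*c/2)


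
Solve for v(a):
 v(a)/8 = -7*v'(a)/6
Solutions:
 v(a) = C1*exp(-3*a/28)


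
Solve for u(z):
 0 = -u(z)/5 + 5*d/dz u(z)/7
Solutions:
 u(z) = C1*exp(7*z/25)


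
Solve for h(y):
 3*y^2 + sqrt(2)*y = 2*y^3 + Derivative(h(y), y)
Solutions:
 h(y) = C1 - y^4/2 + y^3 + sqrt(2)*y^2/2


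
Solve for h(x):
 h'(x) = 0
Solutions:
 h(x) = C1


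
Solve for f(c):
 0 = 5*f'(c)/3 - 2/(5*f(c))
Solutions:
 f(c) = -sqrt(C1 + 12*c)/5
 f(c) = sqrt(C1 + 12*c)/5


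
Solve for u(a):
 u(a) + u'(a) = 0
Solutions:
 u(a) = C1*exp(-a)


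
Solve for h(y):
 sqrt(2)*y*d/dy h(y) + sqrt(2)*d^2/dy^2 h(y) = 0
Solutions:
 h(y) = C1 + C2*erf(sqrt(2)*y/2)


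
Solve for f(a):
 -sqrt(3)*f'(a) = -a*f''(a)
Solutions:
 f(a) = C1 + C2*a^(1 + sqrt(3))


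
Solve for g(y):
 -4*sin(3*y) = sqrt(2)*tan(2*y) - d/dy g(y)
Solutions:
 g(y) = C1 - sqrt(2)*log(cos(2*y))/2 - 4*cos(3*y)/3


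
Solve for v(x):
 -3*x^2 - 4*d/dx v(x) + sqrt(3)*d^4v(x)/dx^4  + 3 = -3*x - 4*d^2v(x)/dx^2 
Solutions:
 v(x) = C1 + C2*exp(-2^(1/3)*x*(-2*6^(1/3)/(9 + sqrt(16*sqrt(3) + 81))^(1/3) + 3^(1/6)*(9 + sqrt(16*sqrt(3) + 81))^(1/3))/6)*sin(2^(1/3)*x*(2*2^(1/3)*3^(5/6)/(9 + sqrt(16*sqrt(3) + 81))^(1/3) + 3^(2/3)*(9 + sqrt(16*sqrt(3) + 81))^(1/3))/6) + C3*exp(-2^(1/3)*x*(-2*6^(1/3)/(9 + sqrt(16*sqrt(3) + 81))^(1/3) + 3^(1/6)*(9 + sqrt(16*sqrt(3) + 81))^(1/3))/6)*cos(2^(1/3)*x*(2*2^(1/3)*3^(5/6)/(9 + sqrt(16*sqrt(3) + 81))^(1/3) + 3^(2/3)*(9 + sqrt(16*sqrt(3) + 81))^(1/3))/6) + C4*exp(2^(1/3)*x*(-2*6^(1/3)/(9 + sqrt(16*sqrt(3) + 81))^(1/3) + 3^(1/6)*(9 + sqrt(16*sqrt(3) + 81))^(1/3))/3) - x^3/4 - 3*x^2/8


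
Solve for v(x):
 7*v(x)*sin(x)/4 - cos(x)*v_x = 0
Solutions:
 v(x) = C1/cos(x)^(7/4)


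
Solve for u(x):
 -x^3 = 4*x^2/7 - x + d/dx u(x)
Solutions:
 u(x) = C1 - x^4/4 - 4*x^3/21 + x^2/2


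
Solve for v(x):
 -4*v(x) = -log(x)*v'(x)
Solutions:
 v(x) = C1*exp(4*li(x))


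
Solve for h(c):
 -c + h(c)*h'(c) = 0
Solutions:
 h(c) = -sqrt(C1 + c^2)
 h(c) = sqrt(C1 + c^2)


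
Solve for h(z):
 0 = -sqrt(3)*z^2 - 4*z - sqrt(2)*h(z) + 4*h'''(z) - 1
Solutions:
 h(z) = C3*exp(sqrt(2)*z/2) - sqrt(6)*z^2/2 - 2*sqrt(2)*z + (C1*sin(sqrt(6)*z/4) + C2*cos(sqrt(6)*z/4))*exp(-sqrt(2)*z/4) - sqrt(2)/2


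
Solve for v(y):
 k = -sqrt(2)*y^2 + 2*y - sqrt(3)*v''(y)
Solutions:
 v(y) = C1 + C2*y - sqrt(3)*k*y^2/6 - sqrt(6)*y^4/36 + sqrt(3)*y^3/9


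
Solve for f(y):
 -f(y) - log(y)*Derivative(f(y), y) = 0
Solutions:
 f(y) = C1*exp(-li(y))


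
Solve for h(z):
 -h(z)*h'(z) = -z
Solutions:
 h(z) = -sqrt(C1 + z^2)
 h(z) = sqrt(C1 + z^2)


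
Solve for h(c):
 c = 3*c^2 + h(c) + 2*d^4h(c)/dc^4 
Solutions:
 h(c) = -3*c^2 + c + (C1*sin(2^(1/4)*c/2) + C2*cos(2^(1/4)*c/2))*exp(-2^(1/4)*c/2) + (C3*sin(2^(1/4)*c/2) + C4*cos(2^(1/4)*c/2))*exp(2^(1/4)*c/2)


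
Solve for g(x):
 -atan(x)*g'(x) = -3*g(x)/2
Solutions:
 g(x) = C1*exp(3*Integral(1/atan(x), x)/2)


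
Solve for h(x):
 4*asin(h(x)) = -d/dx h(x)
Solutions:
 Integral(1/asin(_y), (_y, h(x))) = C1 - 4*x


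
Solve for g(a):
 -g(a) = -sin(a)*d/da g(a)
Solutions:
 g(a) = C1*sqrt(cos(a) - 1)/sqrt(cos(a) + 1)


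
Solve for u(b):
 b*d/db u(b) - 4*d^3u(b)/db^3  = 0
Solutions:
 u(b) = C1 + Integral(C2*airyai(2^(1/3)*b/2) + C3*airybi(2^(1/3)*b/2), b)


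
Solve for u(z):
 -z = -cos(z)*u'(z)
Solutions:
 u(z) = C1 + Integral(z/cos(z), z)


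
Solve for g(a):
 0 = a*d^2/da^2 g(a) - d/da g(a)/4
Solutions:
 g(a) = C1 + C2*a^(5/4)


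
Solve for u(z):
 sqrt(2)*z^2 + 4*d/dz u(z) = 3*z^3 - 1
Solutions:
 u(z) = C1 + 3*z^4/16 - sqrt(2)*z^3/12 - z/4


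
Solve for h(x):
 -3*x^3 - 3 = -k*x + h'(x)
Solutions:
 h(x) = C1 + k*x^2/2 - 3*x^4/4 - 3*x


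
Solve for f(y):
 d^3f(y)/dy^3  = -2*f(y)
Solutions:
 f(y) = C3*exp(-2^(1/3)*y) + (C1*sin(2^(1/3)*sqrt(3)*y/2) + C2*cos(2^(1/3)*sqrt(3)*y/2))*exp(2^(1/3)*y/2)


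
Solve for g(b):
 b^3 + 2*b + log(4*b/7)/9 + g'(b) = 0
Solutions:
 g(b) = C1 - b^4/4 - b^2 - b*log(b)/9 - 2*b*log(2)/9 + b/9 + b*log(7)/9


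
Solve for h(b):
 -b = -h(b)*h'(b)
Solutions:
 h(b) = -sqrt(C1 + b^2)
 h(b) = sqrt(C1 + b^2)


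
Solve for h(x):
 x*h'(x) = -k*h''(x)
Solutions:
 h(x) = C1 + C2*sqrt(k)*erf(sqrt(2)*x*sqrt(1/k)/2)


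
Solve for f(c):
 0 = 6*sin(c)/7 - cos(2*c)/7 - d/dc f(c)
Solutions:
 f(c) = C1 - sin(2*c)/14 - 6*cos(c)/7


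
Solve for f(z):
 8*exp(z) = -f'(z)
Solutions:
 f(z) = C1 - 8*exp(z)


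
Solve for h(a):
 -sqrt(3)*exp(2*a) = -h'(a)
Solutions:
 h(a) = C1 + sqrt(3)*exp(2*a)/2


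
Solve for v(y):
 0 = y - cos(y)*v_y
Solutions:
 v(y) = C1 + Integral(y/cos(y), y)


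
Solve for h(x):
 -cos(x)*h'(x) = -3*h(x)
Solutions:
 h(x) = C1*(sin(x) + 1)^(3/2)/(sin(x) - 1)^(3/2)


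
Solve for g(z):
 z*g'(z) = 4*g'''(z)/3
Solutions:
 g(z) = C1 + Integral(C2*airyai(6^(1/3)*z/2) + C3*airybi(6^(1/3)*z/2), z)


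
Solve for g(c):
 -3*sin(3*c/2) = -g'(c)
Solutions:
 g(c) = C1 - 2*cos(3*c/2)


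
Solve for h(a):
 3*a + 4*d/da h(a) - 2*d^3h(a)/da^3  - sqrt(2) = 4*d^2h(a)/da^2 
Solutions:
 h(a) = C1 + C2*exp(a*(-1 + sqrt(3))) + C3*exp(-a*(1 + sqrt(3))) - 3*a^2/8 - 3*a/4 + sqrt(2)*a/4


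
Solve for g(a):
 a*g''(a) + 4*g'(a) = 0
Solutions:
 g(a) = C1 + C2/a^3


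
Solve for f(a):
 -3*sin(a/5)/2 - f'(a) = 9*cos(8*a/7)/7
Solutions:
 f(a) = C1 - 9*sin(8*a/7)/8 + 15*cos(a/5)/2


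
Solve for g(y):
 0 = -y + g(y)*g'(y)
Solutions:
 g(y) = -sqrt(C1 + y^2)
 g(y) = sqrt(C1 + y^2)


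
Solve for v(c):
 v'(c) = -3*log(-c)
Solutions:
 v(c) = C1 - 3*c*log(-c) + 3*c


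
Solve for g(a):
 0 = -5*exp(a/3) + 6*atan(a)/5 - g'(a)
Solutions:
 g(a) = C1 + 6*a*atan(a)/5 - 15*exp(a/3) - 3*log(a^2 + 1)/5


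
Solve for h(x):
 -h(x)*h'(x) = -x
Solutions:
 h(x) = -sqrt(C1 + x^2)
 h(x) = sqrt(C1 + x^2)


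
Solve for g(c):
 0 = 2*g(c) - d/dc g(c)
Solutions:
 g(c) = C1*exp(2*c)


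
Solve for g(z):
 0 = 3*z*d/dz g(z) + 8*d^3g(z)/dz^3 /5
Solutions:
 g(z) = C1 + Integral(C2*airyai(-15^(1/3)*z/2) + C3*airybi(-15^(1/3)*z/2), z)


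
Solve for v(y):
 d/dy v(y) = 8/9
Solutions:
 v(y) = C1 + 8*y/9


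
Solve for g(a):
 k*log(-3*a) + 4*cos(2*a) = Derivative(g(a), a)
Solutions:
 g(a) = C1 + a*k*(log(-a) - 1) + a*k*log(3) + 2*sin(2*a)


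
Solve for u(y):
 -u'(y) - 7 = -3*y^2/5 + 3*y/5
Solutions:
 u(y) = C1 + y^3/5 - 3*y^2/10 - 7*y


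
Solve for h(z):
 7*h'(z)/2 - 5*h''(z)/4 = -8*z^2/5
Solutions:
 h(z) = C1 + C2*exp(14*z/5) - 16*z^3/105 - 8*z^2/49 - 40*z/343


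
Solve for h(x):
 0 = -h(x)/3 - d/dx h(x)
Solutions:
 h(x) = C1*exp(-x/3)


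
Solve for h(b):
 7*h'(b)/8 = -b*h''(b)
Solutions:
 h(b) = C1 + C2*b^(1/8)


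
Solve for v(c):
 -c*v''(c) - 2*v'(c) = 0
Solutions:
 v(c) = C1 + C2/c


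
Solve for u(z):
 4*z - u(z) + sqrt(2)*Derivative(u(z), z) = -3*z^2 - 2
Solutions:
 u(z) = C1*exp(sqrt(2)*z/2) + 3*z^2 + 4*z + 6*sqrt(2)*z + 4*sqrt(2) + 14


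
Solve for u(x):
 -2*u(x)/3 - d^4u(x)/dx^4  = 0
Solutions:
 u(x) = (C1*sin(6^(3/4)*x/6) + C2*cos(6^(3/4)*x/6))*exp(-6^(3/4)*x/6) + (C3*sin(6^(3/4)*x/6) + C4*cos(6^(3/4)*x/6))*exp(6^(3/4)*x/6)


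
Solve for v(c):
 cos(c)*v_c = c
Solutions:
 v(c) = C1 + Integral(c/cos(c), c)


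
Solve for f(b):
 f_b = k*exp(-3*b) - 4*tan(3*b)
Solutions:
 f(b) = C1 - k*exp(-3*b)/3 - 2*log(tan(3*b)^2 + 1)/3


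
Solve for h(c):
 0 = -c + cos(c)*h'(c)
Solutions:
 h(c) = C1 + Integral(c/cos(c), c)


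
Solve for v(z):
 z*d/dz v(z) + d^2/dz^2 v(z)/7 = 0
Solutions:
 v(z) = C1 + C2*erf(sqrt(14)*z/2)


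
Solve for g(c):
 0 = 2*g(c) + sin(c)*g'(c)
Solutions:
 g(c) = C1*(cos(c) + 1)/(cos(c) - 1)


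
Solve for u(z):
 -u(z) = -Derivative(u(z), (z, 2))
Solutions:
 u(z) = C1*exp(-z) + C2*exp(z)


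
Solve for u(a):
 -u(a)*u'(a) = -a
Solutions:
 u(a) = -sqrt(C1 + a^2)
 u(a) = sqrt(C1 + a^2)


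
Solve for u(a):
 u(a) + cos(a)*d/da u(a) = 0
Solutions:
 u(a) = C1*sqrt(sin(a) - 1)/sqrt(sin(a) + 1)


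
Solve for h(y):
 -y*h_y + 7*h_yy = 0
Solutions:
 h(y) = C1 + C2*erfi(sqrt(14)*y/14)


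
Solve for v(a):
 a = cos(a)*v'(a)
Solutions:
 v(a) = C1 + Integral(a/cos(a), a)


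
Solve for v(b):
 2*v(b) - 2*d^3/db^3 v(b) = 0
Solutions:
 v(b) = C3*exp(b) + (C1*sin(sqrt(3)*b/2) + C2*cos(sqrt(3)*b/2))*exp(-b/2)


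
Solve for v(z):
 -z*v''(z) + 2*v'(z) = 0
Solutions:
 v(z) = C1 + C2*z^3


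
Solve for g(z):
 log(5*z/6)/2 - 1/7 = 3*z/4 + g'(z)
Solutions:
 g(z) = C1 - 3*z^2/8 + z*log(z)/2 - z*log(6)/2 - 9*z/14 + z*log(5)/2


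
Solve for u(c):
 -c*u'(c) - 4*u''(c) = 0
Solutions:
 u(c) = C1 + C2*erf(sqrt(2)*c/4)


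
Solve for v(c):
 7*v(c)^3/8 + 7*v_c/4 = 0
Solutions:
 v(c) = -sqrt(-1/(C1 - c))
 v(c) = sqrt(-1/(C1 - c))


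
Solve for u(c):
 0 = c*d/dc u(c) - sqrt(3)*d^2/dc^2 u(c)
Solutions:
 u(c) = C1 + C2*erfi(sqrt(2)*3^(3/4)*c/6)


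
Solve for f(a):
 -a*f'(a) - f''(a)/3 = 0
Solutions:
 f(a) = C1 + C2*erf(sqrt(6)*a/2)


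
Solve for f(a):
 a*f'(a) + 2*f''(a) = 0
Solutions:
 f(a) = C1 + C2*erf(a/2)


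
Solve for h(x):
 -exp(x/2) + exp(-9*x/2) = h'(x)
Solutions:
 h(x) = C1 - 2*exp(x/2) - 2*exp(-9*x/2)/9


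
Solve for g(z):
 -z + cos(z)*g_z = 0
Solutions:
 g(z) = C1 + Integral(z/cos(z), z)


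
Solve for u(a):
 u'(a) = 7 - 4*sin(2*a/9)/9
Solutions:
 u(a) = C1 + 7*a + 2*cos(2*a/9)


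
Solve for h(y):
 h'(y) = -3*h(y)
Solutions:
 h(y) = C1*exp(-3*y)


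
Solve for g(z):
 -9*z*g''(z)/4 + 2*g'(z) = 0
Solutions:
 g(z) = C1 + C2*z^(17/9)


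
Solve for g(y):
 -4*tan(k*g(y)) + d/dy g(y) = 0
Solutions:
 g(y) = Piecewise((-asin(exp(C1*k + 4*k*y))/k + pi/k, Ne(k, 0)), (nan, True))
 g(y) = Piecewise((asin(exp(C1*k + 4*k*y))/k, Ne(k, 0)), (nan, True))


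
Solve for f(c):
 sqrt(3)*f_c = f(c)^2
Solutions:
 f(c) = -3/(C1 + sqrt(3)*c)


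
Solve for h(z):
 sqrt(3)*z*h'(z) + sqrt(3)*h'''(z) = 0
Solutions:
 h(z) = C1 + Integral(C2*airyai(-z) + C3*airybi(-z), z)


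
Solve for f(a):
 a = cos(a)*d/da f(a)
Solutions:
 f(a) = C1 + Integral(a/cos(a), a)


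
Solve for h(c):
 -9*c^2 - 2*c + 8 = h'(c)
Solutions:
 h(c) = C1 - 3*c^3 - c^2 + 8*c


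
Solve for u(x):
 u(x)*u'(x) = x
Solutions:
 u(x) = -sqrt(C1 + x^2)
 u(x) = sqrt(C1 + x^2)


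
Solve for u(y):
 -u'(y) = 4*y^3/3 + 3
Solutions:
 u(y) = C1 - y^4/3 - 3*y


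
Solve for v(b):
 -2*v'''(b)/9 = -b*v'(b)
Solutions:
 v(b) = C1 + Integral(C2*airyai(6^(2/3)*b/2) + C3*airybi(6^(2/3)*b/2), b)


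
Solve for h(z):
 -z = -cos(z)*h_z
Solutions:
 h(z) = C1 + Integral(z/cos(z), z)


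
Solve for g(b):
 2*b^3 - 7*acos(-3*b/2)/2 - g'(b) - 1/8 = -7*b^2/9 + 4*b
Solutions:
 g(b) = C1 + b^4/2 + 7*b^3/27 - 2*b^2 - 7*b*acos(-3*b/2)/2 - b/8 - 7*sqrt(4 - 9*b^2)/6


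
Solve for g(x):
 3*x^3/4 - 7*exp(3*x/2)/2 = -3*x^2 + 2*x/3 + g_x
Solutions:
 g(x) = C1 + 3*x^4/16 + x^3 - x^2/3 - 7*exp(3*x/2)/3


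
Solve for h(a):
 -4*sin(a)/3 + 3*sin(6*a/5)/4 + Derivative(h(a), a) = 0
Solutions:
 h(a) = C1 - 4*cos(a)/3 + 5*cos(6*a/5)/8


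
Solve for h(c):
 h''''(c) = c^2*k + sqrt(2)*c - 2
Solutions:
 h(c) = C1 + C2*c + C3*c^2 + C4*c^3 + c^6*k/360 + sqrt(2)*c^5/120 - c^4/12


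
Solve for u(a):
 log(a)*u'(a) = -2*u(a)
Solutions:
 u(a) = C1*exp(-2*li(a))


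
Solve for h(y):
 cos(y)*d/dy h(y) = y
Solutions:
 h(y) = C1 + Integral(y/cos(y), y)


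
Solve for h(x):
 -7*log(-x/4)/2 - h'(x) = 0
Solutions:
 h(x) = C1 - 7*x*log(-x)/2 + x*(7/2 + 7*log(2))


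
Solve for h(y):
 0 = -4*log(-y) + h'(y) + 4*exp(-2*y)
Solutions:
 h(y) = C1 + 4*y*log(-y) - 4*y + 2*exp(-2*y)


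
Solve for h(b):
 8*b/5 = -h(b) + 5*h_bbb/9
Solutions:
 h(b) = C3*exp(15^(2/3)*b/5) - 8*b/5 + (C1*sin(3*3^(1/6)*5^(2/3)*b/10) + C2*cos(3*3^(1/6)*5^(2/3)*b/10))*exp(-15^(2/3)*b/10)


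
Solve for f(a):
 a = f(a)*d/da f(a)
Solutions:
 f(a) = -sqrt(C1 + a^2)
 f(a) = sqrt(C1 + a^2)


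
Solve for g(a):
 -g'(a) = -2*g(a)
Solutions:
 g(a) = C1*exp(2*a)


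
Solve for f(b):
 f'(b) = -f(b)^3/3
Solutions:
 f(b) = -sqrt(6)*sqrt(-1/(C1 - b))/2
 f(b) = sqrt(6)*sqrt(-1/(C1 - b))/2


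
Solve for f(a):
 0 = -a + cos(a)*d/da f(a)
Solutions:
 f(a) = C1 + Integral(a/cos(a), a)


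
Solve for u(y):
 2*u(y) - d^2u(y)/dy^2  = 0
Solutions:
 u(y) = C1*exp(-sqrt(2)*y) + C2*exp(sqrt(2)*y)


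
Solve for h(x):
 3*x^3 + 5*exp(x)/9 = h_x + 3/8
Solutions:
 h(x) = C1 + 3*x^4/4 - 3*x/8 + 5*exp(x)/9


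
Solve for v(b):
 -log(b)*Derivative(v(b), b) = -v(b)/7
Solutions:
 v(b) = C1*exp(li(b)/7)


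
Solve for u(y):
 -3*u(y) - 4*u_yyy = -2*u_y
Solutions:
 u(y) = C1*exp(3^(1/3)*y*(2*3^(1/3)/(sqrt(705) + 27)^(1/3) + (sqrt(705) + 27)^(1/3))/12)*sin(3^(1/6)*y*(-3^(2/3)*(sqrt(705) + 27)^(1/3) + 6/(sqrt(705) + 27)^(1/3))/12) + C2*exp(3^(1/3)*y*(2*3^(1/3)/(sqrt(705) + 27)^(1/3) + (sqrt(705) + 27)^(1/3))/12)*cos(3^(1/6)*y*(-3^(2/3)*(sqrt(705) + 27)^(1/3) + 6/(sqrt(705) + 27)^(1/3))/12) + C3*exp(-3^(1/3)*y*(2*3^(1/3)/(sqrt(705) + 27)^(1/3) + (sqrt(705) + 27)^(1/3))/6)


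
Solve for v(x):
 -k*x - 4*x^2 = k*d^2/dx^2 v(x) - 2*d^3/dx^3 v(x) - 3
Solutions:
 v(x) = C1 + C2*x + C3*exp(k*x/2) + x^3*(-1 - 16/k^2)/6 - x^4/(3*k) + x^2*(1/2 - 16/k^2)/k


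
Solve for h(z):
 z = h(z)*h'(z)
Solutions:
 h(z) = -sqrt(C1 + z^2)
 h(z) = sqrt(C1 + z^2)


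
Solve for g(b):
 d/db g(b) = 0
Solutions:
 g(b) = C1


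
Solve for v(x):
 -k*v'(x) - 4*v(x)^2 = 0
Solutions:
 v(x) = k/(C1*k + 4*x)


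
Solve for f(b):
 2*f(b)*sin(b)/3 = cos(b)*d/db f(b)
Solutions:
 f(b) = C1/cos(b)^(2/3)


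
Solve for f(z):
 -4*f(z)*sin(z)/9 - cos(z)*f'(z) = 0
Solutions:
 f(z) = C1*cos(z)^(4/9)


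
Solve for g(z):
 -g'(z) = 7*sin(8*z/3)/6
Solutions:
 g(z) = C1 + 7*cos(8*z/3)/16


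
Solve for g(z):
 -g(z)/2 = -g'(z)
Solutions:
 g(z) = C1*exp(z/2)


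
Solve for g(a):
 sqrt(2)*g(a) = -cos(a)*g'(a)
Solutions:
 g(a) = C1*(sin(a) - 1)^(sqrt(2)/2)/(sin(a) + 1)^(sqrt(2)/2)


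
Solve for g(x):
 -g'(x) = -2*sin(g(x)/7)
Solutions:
 -2*x + 7*log(cos(g(x)/7) - 1)/2 - 7*log(cos(g(x)/7) + 1)/2 = C1


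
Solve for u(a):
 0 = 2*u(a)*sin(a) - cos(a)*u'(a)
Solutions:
 u(a) = C1/cos(a)^2


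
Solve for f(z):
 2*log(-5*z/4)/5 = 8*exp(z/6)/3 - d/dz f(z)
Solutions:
 f(z) = C1 - 2*z*log(-z)/5 + 2*z*(-log(5) + 1 + 2*log(2))/5 + 16*exp(z/6)


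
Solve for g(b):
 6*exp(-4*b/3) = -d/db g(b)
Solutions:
 g(b) = C1 + 9*exp(-4*b/3)/2


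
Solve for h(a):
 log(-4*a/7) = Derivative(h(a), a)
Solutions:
 h(a) = C1 + a*log(-a) + a*(-log(7) - 1 + 2*log(2))


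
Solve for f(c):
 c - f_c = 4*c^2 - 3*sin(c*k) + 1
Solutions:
 f(c) = C1 - 4*c^3/3 + c^2/2 - c - 3*cos(c*k)/k


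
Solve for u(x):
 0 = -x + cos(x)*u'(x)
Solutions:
 u(x) = C1 + Integral(x/cos(x), x)


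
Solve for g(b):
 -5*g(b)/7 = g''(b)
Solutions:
 g(b) = C1*sin(sqrt(35)*b/7) + C2*cos(sqrt(35)*b/7)


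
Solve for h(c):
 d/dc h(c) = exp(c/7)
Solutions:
 h(c) = C1 + 7*exp(c/7)


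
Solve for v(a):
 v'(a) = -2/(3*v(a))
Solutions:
 v(a) = -sqrt(C1 - 12*a)/3
 v(a) = sqrt(C1 - 12*a)/3


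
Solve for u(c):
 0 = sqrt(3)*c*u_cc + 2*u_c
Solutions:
 u(c) = C1 + C2*c^(1 - 2*sqrt(3)/3)


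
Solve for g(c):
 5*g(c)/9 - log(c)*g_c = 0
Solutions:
 g(c) = C1*exp(5*li(c)/9)


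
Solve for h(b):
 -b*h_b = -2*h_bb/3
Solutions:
 h(b) = C1 + C2*erfi(sqrt(3)*b/2)


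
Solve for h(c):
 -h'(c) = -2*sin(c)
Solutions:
 h(c) = C1 - 2*cos(c)


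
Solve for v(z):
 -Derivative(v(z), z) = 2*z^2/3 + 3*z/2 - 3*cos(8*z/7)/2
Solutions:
 v(z) = C1 - 2*z^3/9 - 3*z^2/4 + 21*sin(8*z/7)/16


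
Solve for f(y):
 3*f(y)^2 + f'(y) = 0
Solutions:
 f(y) = 1/(C1 + 3*y)


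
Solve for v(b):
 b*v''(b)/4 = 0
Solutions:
 v(b) = C1 + C2*b


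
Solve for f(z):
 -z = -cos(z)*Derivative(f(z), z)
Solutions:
 f(z) = C1 + Integral(z/cos(z), z)


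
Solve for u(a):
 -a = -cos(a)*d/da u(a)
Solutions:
 u(a) = C1 + Integral(a/cos(a), a)


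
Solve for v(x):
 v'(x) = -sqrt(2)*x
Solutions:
 v(x) = C1 - sqrt(2)*x^2/2


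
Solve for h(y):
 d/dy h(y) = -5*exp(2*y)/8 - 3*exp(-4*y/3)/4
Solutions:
 h(y) = C1 - 5*exp(2*y)/16 + 9*exp(-4*y/3)/16


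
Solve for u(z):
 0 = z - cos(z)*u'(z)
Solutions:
 u(z) = C1 + Integral(z/cos(z), z)


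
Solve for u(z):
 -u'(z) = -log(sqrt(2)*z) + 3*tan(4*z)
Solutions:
 u(z) = C1 + z*log(z) - z + z*log(2)/2 + 3*log(cos(4*z))/4


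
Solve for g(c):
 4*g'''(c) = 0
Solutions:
 g(c) = C1 + C2*c + C3*c^2


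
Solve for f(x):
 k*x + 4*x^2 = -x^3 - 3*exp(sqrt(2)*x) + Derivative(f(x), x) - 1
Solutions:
 f(x) = C1 + k*x^2/2 + x^4/4 + 4*x^3/3 + x + 3*sqrt(2)*exp(sqrt(2)*x)/2


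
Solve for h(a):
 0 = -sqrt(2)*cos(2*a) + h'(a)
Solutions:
 h(a) = C1 + sqrt(2)*sin(2*a)/2


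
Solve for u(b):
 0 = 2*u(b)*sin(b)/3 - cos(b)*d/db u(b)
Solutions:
 u(b) = C1/cos(b)^(2/3)


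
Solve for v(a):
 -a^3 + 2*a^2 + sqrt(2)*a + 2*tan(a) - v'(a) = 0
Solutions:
 v(a) = C1 - a^4/4 + 2*a^3/3 + sqrt(2)*a^2/2 - 2*log(cos(a))


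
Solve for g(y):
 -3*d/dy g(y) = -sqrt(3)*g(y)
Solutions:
 g(y) = C1*exp(sqrt(3)*y/3)


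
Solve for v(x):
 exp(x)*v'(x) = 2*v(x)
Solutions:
 v(x) = C1*exp(-2*exp(-x))


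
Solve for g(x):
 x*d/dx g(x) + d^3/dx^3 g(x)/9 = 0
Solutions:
 g(x) = C1 + Integral(C2*airyai(-3^(2/3)*x) + C3*airybi(-3^(2/3)*x), x)


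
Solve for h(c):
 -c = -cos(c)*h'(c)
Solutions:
 h(c) = C1 + Integral(c/cos(c), c)


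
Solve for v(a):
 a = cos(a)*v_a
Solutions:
 v(a) = C1 + Integral(a/cos(a), a)


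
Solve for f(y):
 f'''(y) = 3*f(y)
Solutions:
 f(y) = C3*exp(3^(1/3)*y) + (C1*sin(3^(5/6)*y/2) + C2*cos(3^(5/6)*y/2))*exp(-3^(1/3)*y/2)


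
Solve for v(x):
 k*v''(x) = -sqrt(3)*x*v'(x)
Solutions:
 v(x) = C1 + C2*sqrt(k)*erf(sqrt(2)*3^(1/4)*x*sqrt(1/k)/2)


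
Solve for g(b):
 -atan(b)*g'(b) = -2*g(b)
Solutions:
 g(b) = C1*exp(2*Integral(1/atan(b), b))


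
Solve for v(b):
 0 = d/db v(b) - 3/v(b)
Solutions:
 v(b) = -sqrt(C1 + 6*b)
 v(b) = sqrt(C1 + 6*b)


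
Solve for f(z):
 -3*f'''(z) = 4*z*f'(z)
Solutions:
 f(z) = C1 + Integral(C2*airyai(-6^(2/3)*z/3) + C3*airybi(-6^(2/3)*z/3), z)


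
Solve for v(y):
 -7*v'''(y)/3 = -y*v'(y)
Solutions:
 v(y) = C1 + Integral(C2*airyai(3^(1/3)*7^(2/3)*y/7) + C3*airybi(3^(1/3)*7^(2/3)*y/7), y)


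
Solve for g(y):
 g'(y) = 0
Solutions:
 g(y) = C1


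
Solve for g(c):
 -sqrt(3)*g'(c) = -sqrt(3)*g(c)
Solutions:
 g(c) = C1*exp(c)


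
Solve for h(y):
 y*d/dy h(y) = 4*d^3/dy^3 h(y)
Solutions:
 h(y) = C1 + Integral(C2*airyai(2^(1/3)*y/2) + C3*airybi(2^(1/3)*y/2), y)


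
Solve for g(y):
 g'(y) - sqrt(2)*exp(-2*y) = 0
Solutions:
 g(y) = C1 - sqrt(2)*exp(-2*y)/2


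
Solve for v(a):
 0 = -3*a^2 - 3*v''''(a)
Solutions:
 v(a) = C1 + C2*a + C3*a^2 + C4*a^3 - a^6/360


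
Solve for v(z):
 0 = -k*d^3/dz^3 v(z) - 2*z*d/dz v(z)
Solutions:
 v(z) = C1 + Integral(C2*airyai(2^(1/3)*z*(-1/k)^(1/3)) + C3*airybi(2^(1/3)*z*(-1/k)^(1/3)), z)


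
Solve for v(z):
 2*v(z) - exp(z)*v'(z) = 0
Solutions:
 v(z) = C1*exp(-2*exp(-z))


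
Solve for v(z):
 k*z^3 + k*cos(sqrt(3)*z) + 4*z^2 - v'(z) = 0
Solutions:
 v(z) = C1 + k*z^4/4 + sqrt(3)*k*sin(sqrt(3)*z)/3 + 4*z^3/3


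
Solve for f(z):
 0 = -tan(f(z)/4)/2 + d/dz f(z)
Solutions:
 f(z) = -4*asin(C1*exp(z/8)) + 4*pi
 f(z) = 4*asin(C1*exp(z/8))


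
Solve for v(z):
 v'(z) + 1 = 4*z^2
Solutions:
 v(z) = C1 + 4*z^3/3 - z


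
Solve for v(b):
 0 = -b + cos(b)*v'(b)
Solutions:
 v(b) = C1 + Integral(b/cos(b), b)


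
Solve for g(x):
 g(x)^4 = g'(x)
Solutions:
 g(x) = (-1/(C1 + 3*x))^(1/3)
 g(x) = (-1/(C1 + x))^(1/3)*(-3^(2/3) - 3*3^(1/6)*I)/6
 g(x) = (-1/(C1 + x))^(1/3)*(-3^(2/3) + 3*3^(1/6)*I)/6


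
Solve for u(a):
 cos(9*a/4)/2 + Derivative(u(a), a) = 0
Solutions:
 u(a) = C1 - 2*sin(9*a/4)/9


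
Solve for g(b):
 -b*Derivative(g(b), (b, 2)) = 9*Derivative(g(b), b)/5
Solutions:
 g(b) = C1 + C2/b^(4/5)


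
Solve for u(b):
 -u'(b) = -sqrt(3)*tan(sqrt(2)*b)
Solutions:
 u(b) = C1 - sqrt(6)*log(cos(sqrt(2)*b))/2


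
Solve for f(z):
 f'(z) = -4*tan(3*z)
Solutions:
 f(z) = C1 + 4*log(cos(3*z))/3


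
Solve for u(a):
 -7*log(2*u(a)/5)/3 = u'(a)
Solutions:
 3*Integral(1/(log(_y) - log(5) + log(2)), (_y, u(a)))/7 = C1 - a


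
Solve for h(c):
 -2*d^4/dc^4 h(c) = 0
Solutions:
 h(c) = C1 + C2*c + C3*c^2 + C4*c^3


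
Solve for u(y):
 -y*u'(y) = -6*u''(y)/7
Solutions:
 u(y) = C1 + C2*erfi(sqrt(21)*y/6)


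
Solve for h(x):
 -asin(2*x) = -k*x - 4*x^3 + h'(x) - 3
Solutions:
 h(x) = C1 + k*x^2/2 + x^4 - x*asin(2*x) + 3*x - sqrt(1 - 4*x^2)/2


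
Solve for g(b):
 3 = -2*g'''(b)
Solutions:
 g(b) = C1 + C2*b + C3*b^2 - b^3/4


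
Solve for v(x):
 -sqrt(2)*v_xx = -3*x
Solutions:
 v(x) = C1 + C2*x + sqrt(2)*x^3/4


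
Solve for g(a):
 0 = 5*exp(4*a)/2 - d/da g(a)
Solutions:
 g(a) = C1 + 5*exp(4*a)/8


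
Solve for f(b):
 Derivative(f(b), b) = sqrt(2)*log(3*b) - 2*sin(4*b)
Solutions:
 f(b) = C1 + sqrt(2)*b*(log(b) - 1) + sqrt(2)*b*log(3) + cos(4*b)/2


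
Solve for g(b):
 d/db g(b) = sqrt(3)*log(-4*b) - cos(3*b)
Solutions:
 g(b) = C1 + sqrt(3)*b*(log(-b) - 1) + 2*sqrt(3)*b*log(2) - sin(3*b)/3


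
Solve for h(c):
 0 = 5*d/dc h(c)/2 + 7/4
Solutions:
 h(c) = C1 - 7*c/10


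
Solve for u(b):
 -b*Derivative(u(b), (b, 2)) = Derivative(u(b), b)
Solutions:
 u(b) = C1 + C2*log(b)


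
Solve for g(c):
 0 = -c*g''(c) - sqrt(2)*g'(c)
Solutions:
 g(c) = C1 + C2*c^(1 - sqrt(2))


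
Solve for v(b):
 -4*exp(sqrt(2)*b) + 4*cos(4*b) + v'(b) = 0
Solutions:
 v(b) = C1 + 2*sqrt(2)*exp(sqrt(2)*b) - sin(4*b)


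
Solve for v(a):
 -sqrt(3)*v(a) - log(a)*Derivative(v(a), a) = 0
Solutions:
 v(a) = C1*exp(-sqrt(3)*li(a))


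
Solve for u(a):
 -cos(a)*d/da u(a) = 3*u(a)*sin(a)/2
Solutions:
 u(a) = C1*cos(a)^(3/2)


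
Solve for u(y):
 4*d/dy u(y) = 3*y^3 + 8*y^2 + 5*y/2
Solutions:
 u(y) = C1 + 3*y^4/16 + 2*y^3/3 + 5*y^2/16


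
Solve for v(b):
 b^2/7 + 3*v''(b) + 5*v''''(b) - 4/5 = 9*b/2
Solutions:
 v(b) = C1 + C2*b + C3*sin(sqrt(15)*b/5) + C4*cos(sqrt(15)*b/5) - b^4/252 + b^3/4 + 67*b^2/315


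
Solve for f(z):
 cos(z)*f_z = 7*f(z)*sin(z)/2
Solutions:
 f(z) = C1/cos(z)^(7/2)


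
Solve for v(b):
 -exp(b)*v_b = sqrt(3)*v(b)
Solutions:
 v(b) = C1*exp(sqrt(3)*exp(-b))


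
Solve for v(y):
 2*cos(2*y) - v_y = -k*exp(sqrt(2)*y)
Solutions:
 v(y) = C1 + sqrt(2)*k*exp(sqrt(2)*y)/2 + sin(2*y)


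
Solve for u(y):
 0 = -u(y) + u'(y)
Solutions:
 u(y) = C1*exp(y)


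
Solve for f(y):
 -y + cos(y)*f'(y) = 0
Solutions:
 f(y) = C1 + Integral(y/cos(y), y)


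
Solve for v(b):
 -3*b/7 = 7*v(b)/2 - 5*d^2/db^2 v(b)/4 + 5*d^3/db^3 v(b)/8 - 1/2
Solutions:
 v(b) = C1*exp(b*(10*2^(2/3)*5^(1/3)/(3*sqrt(3129) + 169)^(1/3) + 20 + 2^(1/3)*5^(2/3)*(3*sqrt(3129) + 169)^(1/3))/30)*sin(10^(1/3)*sqrt(3)*b*(-5^(1/3)*(3*sqrt(3129) + 169)^(1/3) + 10*2^(1/3)/(3*sqrt(3129) + 169)^(1/3))/30) + C2*exp(b*(10*2^(2/3)*5^(1/3)/(3*sqrt(3129) + 169)^(1/3) + 20 + 2^(1/3)*5^(2/3)*(3*sqrt(3129) + 169)^(1/3))/30)*cos(10^(1/3)*sqrt(3)*b*(-5^(1/3)*(3*sqrt(3129) + 169)^(1/3) + 10*2^(1/3)/(3*sqrt(3129) + 169)^(1/3))/30) + C3*exp(b*(-2^(1/3)*5^(2/3)*(3*sqrt(3129) + 169)^(1/3) - 10*2^(2/3)*5^(1/3)/(3*sqrt(3129) + 169)^(1/3) + 10)/15) - 6*b/49 + 1/7


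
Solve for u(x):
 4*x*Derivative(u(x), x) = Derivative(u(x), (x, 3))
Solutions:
 u(x) = C1 + Integral(C2*airyai(2^(2/3)*x) + C3*airybi(2^(2/3)*x), x)


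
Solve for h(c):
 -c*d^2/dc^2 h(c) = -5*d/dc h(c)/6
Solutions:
 h(c) = C1 + C2*c^(11/6)


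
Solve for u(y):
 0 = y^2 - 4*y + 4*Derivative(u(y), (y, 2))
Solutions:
 u(y) = C1 + C2*y - y^4/48 + y^3/6


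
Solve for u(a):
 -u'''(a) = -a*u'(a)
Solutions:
 u(a) = C1 + Integral(C2*airyai(a) + C3*airybi(a), a)


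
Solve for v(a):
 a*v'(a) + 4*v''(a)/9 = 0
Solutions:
 v(a) = C1 + C2*erf(3*sqrt(2)*a/4)


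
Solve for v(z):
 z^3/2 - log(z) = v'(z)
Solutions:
 v(z) = C1 + z^4/8 - z*log(z) + z


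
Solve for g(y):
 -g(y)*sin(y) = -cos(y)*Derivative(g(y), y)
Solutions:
 g(y) = C1/cos(y)


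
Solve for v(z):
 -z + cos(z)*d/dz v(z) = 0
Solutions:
 v(z) = C1 + Integral(z/cos(z), z)


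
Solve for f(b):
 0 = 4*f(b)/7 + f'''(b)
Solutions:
 f(b) = C3*exp(-14^(2/3)*b/7) + (C1*sin(14^(2/3)*sqrt(3)*b/14) + C2*cos(14^(2/3)*sqrt(3)*b/14))*exp(14^(2/3)*b/14)


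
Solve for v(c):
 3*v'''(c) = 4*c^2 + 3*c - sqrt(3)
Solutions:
 v(c) = C1 + C2*c + C3*c^2 + c^5/45 + c^4/24 - sqrt(3)*c^3/18


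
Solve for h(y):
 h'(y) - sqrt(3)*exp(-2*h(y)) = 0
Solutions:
 h(y) = log(-sqrt(C1 + 2*sqrt(3)*y))
 h(y) = log(C1 + 2*sqrt(3)*y)/2


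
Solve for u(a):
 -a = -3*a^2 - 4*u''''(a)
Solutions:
 u(a) = C1 + C2*a + C3*a^2 + C4*a^3 - a^6/480 + a^5/480


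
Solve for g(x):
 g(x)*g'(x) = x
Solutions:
 g(x) = -sqrt(C1 + x^2)
 g(x) = sqrt(C1 + x^2)


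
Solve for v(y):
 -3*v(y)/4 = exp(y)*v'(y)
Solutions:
 v(y) = C1*exp(3*exp(-y)/4)


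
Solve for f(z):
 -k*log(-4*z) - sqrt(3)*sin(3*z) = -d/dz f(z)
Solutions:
 f(z) = C1 + k*z*(log(-z) - 1) + 2*k*z*log(2) - sqrt(3)*cos(3*z)/3


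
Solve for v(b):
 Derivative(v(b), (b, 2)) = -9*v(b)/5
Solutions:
 v(b) = C1*sin(3*sqrt(5)*b/5) + C2*cos(3*sqrt(5)*b/5)


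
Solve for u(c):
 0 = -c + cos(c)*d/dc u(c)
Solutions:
 u(c) = C1 + Integral(c/cos(c), c)


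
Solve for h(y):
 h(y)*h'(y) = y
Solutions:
 h(y) = -sqrt(C1 + y^2)
 h(y) = sqrt(C1 + y^2)


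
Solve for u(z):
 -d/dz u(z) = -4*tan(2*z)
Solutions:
 u(z) = C1 - 2*log(cos(2*z))


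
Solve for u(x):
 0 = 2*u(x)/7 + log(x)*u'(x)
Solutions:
 u(x) = C1*exp(-2*li(x)/7)


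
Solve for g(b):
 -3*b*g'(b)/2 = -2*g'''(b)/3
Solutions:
 g(b) = C1 + Integral(C2*airyai(2^(1/3)*3^(2/3)*b/2) + C3*airybi(2^(1/3)*3^(2/3)*b/2), b)


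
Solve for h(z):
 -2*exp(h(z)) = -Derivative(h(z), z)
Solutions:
 h(z) = log(-1/(C1 + 2*z))


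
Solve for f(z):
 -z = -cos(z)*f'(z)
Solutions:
 f(z) = C1 + Integral(z/cos(z), z)


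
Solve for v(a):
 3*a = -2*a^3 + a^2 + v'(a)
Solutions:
 v(a) = C1 + a^4/2 - a^3/3 + 3*a^2/2


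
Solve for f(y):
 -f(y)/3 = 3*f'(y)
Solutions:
 f(y) = C1*exp(-y/9)


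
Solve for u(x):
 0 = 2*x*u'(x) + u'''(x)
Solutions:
 u(x) = C1 + Integral(C2*airyai(-2^(1/3)*x) + C3*airybi(-2^(1/3)*x), x)


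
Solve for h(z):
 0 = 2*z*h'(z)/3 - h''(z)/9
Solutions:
 h(z) = C1 + C2*erfi(sqrt(3)*z)


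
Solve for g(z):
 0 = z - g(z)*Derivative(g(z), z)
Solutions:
 g(z) = -sqrt(C1 + z^2)
 g(z) = sqrt(C1 + z^2)


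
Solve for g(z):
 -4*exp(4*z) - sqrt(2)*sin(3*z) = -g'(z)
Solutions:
 g(z) = C1 + exp(4*z) - sqrt(2)*cos(3*z)/3


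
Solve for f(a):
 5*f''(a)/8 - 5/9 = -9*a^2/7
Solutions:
 f(a) = C1 + C2*a - 6*a^4/35 + 4*a^2/9


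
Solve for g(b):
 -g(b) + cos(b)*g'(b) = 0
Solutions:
 g(b) = C1*sqrt(sin(b) + 1)/sqrt(sin(b) - 1)


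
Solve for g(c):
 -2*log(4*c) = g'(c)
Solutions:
 g(c) = C1 - 2*c*log(c) - c*log(16) + 2*c


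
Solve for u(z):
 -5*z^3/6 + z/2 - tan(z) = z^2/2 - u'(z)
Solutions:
 u(z) = C1 + 5*z^4/24 + z^3/6 - z^2/4 - log(cos(z))


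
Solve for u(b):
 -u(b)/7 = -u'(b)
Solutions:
 u(b) = C1*exp(b/7)


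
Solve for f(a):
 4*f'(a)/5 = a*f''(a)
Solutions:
 f(a) = C1 + C2*a^(9/5)


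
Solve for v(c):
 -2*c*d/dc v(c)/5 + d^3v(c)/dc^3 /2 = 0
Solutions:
 v(c) = C1 + Integral(C2*airyai(10^(2/3)*c/5) + C3*airybi(10^(2/3)*c/5), c)


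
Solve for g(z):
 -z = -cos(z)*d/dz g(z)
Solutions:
 g(z) = C1 + Integral(z/cos(z), z)


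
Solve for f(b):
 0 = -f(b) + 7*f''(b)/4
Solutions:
 f(b) = C1*exp(-2*sqrt(7)*b/7) + C2*exp(2*sqrt(7)*b/7)


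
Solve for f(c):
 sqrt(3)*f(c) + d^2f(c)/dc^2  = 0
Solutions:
 f(c) = C1*sin(3^(1/4)*c) + C2*cos(3^(1/4)*c)


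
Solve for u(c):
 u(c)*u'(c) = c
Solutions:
 u(c) = -sqrt(C1 + c^2)
 u(c) = sqrt(C1 + c^2)


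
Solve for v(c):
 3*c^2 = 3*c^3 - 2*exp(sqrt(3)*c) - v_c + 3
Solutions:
 v(c) = C1 + 3*c^4/4 - c^3 + 3*c - 2*sqrt(3)*exp(sqrt(3)*c)/3


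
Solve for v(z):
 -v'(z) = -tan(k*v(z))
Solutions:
 v(z) = Piecewise((-asin(exp(C1*k + k*z))/k + pi/k, Ne(k, 0)), (nan, True))
 v(z) = Piecewise((asin(exp(C1*k + k*z))/k, Ne(k, 0)), (nan, True))


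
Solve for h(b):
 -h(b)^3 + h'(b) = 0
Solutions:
 h(b) = -sqrt(2)*sqrt(-1/(C1 + b))/2
 h(b) = sqrt(2)*sqrt(-1/(C1 + b))/2


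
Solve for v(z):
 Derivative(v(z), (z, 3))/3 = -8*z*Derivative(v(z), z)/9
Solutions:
 v(z) = C1 + Integral(C2*airyai(-2*3^(2/3)*z/3) + C3*airybi(-2*3^(2/3)*z/3), z)


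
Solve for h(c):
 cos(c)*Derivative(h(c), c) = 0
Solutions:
 h(c) = C1


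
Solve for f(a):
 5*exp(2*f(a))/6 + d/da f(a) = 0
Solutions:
 f(a) = log(-1/(C1 - 5*a))/2 + log(3)/2
 f(a) = log(-sqrt(1/(C1 + 5*a))) + log(3)/2


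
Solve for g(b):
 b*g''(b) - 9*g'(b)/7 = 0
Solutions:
 g(b) = C1 + C2*b^(16/7)


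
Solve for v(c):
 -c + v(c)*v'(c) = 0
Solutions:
 v(c) = -sqrt(C1 + c^2)
 v(c) = sqrt(C1 + c^2)


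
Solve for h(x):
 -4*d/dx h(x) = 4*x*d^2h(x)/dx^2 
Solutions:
 h(x) = C1 + C2*log(x)


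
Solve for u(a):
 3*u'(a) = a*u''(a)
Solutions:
 u(a) = C1 + C2*a^4


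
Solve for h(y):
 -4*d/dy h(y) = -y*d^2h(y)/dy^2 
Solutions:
 h(y) = C1 + C2*y^5


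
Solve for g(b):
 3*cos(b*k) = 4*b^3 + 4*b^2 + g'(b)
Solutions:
 g(b) = C1 - b^4 - 4*b^3/3 + 3*sin(b*k)/k


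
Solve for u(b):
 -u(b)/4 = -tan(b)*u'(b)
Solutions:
 u(b) = C1*sin(b)^(1/4)


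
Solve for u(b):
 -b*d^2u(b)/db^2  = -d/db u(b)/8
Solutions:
 u(b) = C1 + C2*b^(9/8)


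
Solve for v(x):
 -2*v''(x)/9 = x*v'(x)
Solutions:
 v(x) = C1 + C2*erf(3*x/2)


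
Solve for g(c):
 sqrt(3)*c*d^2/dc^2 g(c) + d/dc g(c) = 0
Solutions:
 g(c) = C1 + C2*c^(1 - sqrt(3)/3)


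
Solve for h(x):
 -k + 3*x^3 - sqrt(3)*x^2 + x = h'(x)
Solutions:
 h(x) = C1 - k*x + 3*x^4/4 - sqrt(3)*x^3/3 + x^2/2


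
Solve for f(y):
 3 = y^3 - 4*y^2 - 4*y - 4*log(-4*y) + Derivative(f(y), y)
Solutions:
 f(y) = C1 - y^4/4 + 4*y^3/3 + 2*y^2 + 4*y*log(-y) + y*(-1 + 8*log(2))


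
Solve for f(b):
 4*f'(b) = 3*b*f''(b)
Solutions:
 f(b) = C1 + C2*b^(7/3)


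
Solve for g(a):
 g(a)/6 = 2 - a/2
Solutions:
 g(a) = 12 - 3*a


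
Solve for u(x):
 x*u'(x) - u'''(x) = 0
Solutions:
 u(x) = C1 + Integral(C2*airyai(x) + C3*airybi(x), x)


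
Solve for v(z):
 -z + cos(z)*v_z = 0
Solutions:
 v(z) = C1 + Integral(z/cos(z), z)


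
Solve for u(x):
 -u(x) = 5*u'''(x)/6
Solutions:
 u(x) = C3*exp(-5^(2/3)*6^(1/3)*x/5) + (C1*sin(2^(1/3)*3^(5/6)*5^(2/3)*x/10) + C2*cos(2^(1/3)*3^(5/6)*5^(2/3)*x/10))*exp(5^(2/3)*6^(1/3)*x/10)


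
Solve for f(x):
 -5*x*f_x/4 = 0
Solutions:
 f(x) = C1


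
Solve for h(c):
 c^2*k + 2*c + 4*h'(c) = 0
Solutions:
 h(c) = C1 - c^3*k/12 - c^2/4


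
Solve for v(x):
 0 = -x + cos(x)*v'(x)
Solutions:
 v(x) = C1 + Integral(x/cos(x), x)


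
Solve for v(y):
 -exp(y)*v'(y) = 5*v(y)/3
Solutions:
 v(y) = C1*exp(5*exp(-y)/3)


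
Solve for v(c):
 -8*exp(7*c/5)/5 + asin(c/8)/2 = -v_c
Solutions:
 v(c) = C1 - c*asin(c/8)/2 - sqrt(64 - c^2)/2 + 8*exp(7*c/5)/7


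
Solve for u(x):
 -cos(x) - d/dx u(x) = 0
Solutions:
 u(x) = C1 - sin(x)


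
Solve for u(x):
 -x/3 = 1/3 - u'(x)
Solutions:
 u(x) = C1 + x^2/6 + x/3


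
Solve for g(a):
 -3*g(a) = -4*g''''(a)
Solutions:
 g(a) = C1*exp(-sqrt(2)*3^(1/4)*a/2) + C2*exp(sqrt(2)*3^(1/4)*a/2) + C3*sin(sqrt(2)*3^(1/4)*a/2) + C4*cos(sqrt(2)*3^(1/4)*a/2)


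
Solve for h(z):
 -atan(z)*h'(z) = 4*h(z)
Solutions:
 h(z) = C1*exp(-4*Integral(1/atan(z), z))


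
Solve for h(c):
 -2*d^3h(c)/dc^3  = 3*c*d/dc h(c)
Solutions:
 h(c) = C1 + Integral(C2*airyai(-2^(2/3)*3^(1/3)*c/2) + C3*airybi(-2^(2/3)*3^(1/3)*c/2), c)


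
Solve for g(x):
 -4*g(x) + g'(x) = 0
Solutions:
 g(x) = C1*exp(4*x)


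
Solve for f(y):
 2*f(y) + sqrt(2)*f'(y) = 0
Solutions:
 f(y) = C1*exp(-sqrt(2)*y)


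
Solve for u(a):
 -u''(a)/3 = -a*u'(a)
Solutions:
 u(a) = C1 + C2*erfi(sqrt(6)*a/2)


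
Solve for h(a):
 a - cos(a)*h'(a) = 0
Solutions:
 h(a) = C1 + Integral(a/cos(a), a)


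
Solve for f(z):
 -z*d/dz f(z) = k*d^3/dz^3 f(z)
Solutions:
 f(z) = C1 + Integral(C2*airyai(z*(-1/k)^(1/3)) + C3*airybi(z*(-1/k)^(1/3)), z)


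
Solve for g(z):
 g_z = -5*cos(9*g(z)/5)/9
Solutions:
 5*z/9 - 5*log(sin(9*g(z)/5) - 1)/18 + 5*log(sin(9*g(z)/5) + 1)/18 = C1


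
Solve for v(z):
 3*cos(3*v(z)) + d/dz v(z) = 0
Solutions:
 v(z) = -asin((C1 + exp(18*z))/(C1 - exp(18*z)))/3 + pi/3
 v(z) = asin((C1 + exp(18*z))/(C1 - exp(18*z)))/3


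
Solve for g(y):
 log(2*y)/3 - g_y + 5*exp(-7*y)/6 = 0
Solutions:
 g(y) = C1 + y*log(y)/3 + y*(-1 + log(2))/3 - 5*exp(-7*y)/42


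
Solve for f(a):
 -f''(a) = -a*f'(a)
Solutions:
 f(a) = C1 + C2*erfi(sqrt(2)*a/2)


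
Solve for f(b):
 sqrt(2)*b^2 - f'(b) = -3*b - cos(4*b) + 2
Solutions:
 f(b) = C1 + sqrt(2)*b^3/3 + 3*b^2/2 - 2*b + sin(4*b)/4


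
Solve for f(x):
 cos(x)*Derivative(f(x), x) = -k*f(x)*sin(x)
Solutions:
 f(x) = C1*exp(k*log(cos(x)))


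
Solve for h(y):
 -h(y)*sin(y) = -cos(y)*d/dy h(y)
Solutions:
 h(y) = C1/cos(y)


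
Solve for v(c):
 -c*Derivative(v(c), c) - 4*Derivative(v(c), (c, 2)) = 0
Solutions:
 v(c) = C1 + C2*erf(sqrt(2)*c/4)


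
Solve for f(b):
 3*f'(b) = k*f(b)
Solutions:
 f(b) = C1*exp(b*k/3)


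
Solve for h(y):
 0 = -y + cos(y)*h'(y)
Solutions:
 h(y) = C1 + Integral(y/cos(y), y)


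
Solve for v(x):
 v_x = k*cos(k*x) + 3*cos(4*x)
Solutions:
 v(x) = C1 + 3*sin(4*x)/4 + sin(k*x)


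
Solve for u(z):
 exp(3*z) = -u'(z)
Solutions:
 u(z) = C1 - exp(3*z)/3


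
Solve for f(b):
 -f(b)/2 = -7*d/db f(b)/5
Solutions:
 f(b) = C1*exp(5*b/14)


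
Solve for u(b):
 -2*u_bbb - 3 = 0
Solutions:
 u(b) = C1 + C2*b + C3*b^2 - b^3/4


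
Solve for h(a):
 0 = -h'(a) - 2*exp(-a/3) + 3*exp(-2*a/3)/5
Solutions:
 h(a) = C1 + 6*exp(-a/3) - 9*exp(-2*a/3)/10


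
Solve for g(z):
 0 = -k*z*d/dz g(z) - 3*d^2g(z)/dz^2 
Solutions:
 g(z) = Piecewise((-sqrt(6)*sqrt(pi)*C1*erf(sqrt(6)*sqrt(k)*z/6)/(2*sqrt(k)) - C2, (k > 0) | (k < 0)), (-C1*z - C2, True))


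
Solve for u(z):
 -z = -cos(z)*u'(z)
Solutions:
 u(z) = C1 + Integral(z/cos(z), z)


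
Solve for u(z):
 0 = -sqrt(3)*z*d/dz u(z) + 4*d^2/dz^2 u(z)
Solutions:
 u(z) = C1 + C2*erfi(sqrt(2)*3^(1/4)*z/4)


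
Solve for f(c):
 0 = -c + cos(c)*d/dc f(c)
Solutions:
 f(c) = C1 + Integral(c/cos(c), c)


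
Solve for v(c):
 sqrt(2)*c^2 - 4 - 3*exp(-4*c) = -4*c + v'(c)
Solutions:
 v(c) = C1 + sqrt(2)*c^3/3 + 2*c^2 - 4*c + 3*exp(-4*c)/4


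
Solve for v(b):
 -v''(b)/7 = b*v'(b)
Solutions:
 v(b) = C1 + C2*erf(sqrt(14)*b/2)


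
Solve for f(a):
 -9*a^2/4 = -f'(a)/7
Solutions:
 f(a) = C1 + 21*a^3/4


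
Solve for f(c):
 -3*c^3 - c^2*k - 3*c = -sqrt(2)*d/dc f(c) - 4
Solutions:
 f(c) = C1 + 3*sqrt(2)*c^4/8 + sqrt(2)*c^3*k/6 + 3*sqrt(2)*c^2/4 - 2*sqrt(2)*c


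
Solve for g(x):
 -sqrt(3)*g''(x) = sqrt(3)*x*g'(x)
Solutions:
 g(x) = C1 + C2*erf(sqrt(2)*x/2)


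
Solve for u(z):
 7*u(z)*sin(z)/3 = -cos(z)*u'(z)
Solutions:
 u(z) = C1*cos(z)^(7/3)


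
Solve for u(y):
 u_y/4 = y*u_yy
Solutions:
 u(y) = C1 + C2*y^(5/4)


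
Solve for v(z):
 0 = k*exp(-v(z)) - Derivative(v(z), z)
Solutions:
 v(z) = log(C1 + k*z)


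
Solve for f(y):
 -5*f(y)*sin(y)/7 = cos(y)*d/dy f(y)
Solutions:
 f(y) = C1*cos(y)^(5/7)


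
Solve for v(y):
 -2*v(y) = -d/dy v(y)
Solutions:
 v(y) = C1*exp(2*y)


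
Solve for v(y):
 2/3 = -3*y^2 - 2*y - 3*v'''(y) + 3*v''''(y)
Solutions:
 v(y) = C1 + C2*y + C3*y^2 + C4*exp(y) - y^5/60 - y^4/9 - 13*y^3/27


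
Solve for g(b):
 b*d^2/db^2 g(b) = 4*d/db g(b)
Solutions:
 g(b) = C1 + C2*b^5


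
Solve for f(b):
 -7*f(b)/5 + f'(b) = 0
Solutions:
 f(b) = C1*exp(7*b/5)


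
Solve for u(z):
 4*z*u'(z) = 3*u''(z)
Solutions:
 u(z) = C1 + C2*erfi(sqrt(6)*z/3)


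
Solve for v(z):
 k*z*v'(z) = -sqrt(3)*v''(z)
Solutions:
 v(z) = Piecewise((-sqrt(2)*3^(1/4)*sqrt(pi)*C1*erf(sqrt(2)*3^(3/4)*sqrt(k)*z/6)/(2*sqrt(k)) - C2, (k > 0) | (k < 0)), (-C1*z - C2, True))
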